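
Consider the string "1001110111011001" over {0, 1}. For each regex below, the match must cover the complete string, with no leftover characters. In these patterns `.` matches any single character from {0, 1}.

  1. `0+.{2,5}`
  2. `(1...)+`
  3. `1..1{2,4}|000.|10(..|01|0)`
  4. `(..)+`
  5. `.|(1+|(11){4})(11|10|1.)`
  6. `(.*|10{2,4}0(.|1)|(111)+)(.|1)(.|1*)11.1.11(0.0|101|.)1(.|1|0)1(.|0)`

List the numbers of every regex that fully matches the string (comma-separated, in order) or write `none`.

2, 4

1 → no match — must start with "0"
2 → match
3 → no match
4 → match
5 → no match
6 → no match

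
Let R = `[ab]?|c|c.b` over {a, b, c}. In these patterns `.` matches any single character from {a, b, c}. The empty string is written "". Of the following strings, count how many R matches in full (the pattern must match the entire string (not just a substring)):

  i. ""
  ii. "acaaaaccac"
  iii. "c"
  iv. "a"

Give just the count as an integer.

i → match
ii → no match
iii → match
iv → match
Total matched: 3

3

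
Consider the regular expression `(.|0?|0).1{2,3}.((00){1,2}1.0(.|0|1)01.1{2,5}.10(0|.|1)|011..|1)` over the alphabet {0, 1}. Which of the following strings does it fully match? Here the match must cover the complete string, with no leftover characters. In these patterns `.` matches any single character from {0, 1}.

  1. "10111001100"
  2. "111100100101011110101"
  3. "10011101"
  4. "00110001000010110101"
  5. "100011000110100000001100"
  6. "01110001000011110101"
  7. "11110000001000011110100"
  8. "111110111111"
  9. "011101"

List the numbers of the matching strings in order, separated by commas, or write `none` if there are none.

1, 2, 4, 6, 9

1 → match
2 → match
3 → no match
4 → match
5 → no match
6 → match
7 → no match
8 → no match
9 → match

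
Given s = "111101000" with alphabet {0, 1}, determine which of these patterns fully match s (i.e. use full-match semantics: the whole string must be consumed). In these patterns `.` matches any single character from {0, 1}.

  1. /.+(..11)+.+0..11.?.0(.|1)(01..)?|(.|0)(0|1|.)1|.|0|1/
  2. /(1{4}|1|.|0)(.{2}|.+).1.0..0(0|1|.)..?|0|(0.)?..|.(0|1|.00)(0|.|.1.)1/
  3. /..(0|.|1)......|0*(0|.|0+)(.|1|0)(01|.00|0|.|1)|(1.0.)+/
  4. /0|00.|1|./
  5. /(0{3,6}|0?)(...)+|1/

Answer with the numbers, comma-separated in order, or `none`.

3, 5

1 → no match
2 → no match
3 → match
4 → no match
5 → match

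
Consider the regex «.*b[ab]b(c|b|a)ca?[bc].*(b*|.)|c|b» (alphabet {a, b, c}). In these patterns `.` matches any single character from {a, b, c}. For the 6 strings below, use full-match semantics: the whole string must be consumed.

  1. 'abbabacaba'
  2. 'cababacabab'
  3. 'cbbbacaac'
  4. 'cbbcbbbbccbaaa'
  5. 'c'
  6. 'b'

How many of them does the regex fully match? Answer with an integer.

5

1 → match
2 → match
3 → no match
4 → match
5 → match
6 → match
Total matched: 5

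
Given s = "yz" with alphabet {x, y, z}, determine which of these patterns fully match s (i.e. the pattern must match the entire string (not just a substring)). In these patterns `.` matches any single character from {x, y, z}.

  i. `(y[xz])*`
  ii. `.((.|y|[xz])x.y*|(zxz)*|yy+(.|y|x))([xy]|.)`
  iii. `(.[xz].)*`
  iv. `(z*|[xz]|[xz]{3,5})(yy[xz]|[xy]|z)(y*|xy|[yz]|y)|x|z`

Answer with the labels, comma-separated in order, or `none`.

i → match
ii → match
iii → no match
iv → match

i, ii, iv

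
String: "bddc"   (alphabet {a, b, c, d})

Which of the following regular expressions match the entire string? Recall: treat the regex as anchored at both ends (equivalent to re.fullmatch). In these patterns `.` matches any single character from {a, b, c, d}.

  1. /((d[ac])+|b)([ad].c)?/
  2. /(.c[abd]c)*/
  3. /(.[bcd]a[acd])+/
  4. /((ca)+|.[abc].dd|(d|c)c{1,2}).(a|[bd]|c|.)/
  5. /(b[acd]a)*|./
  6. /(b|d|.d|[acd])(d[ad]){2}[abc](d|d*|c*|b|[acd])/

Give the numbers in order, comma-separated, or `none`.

1 → match
2 → no match
3 → no match
4 → no match
5 → no match
6 → no match

1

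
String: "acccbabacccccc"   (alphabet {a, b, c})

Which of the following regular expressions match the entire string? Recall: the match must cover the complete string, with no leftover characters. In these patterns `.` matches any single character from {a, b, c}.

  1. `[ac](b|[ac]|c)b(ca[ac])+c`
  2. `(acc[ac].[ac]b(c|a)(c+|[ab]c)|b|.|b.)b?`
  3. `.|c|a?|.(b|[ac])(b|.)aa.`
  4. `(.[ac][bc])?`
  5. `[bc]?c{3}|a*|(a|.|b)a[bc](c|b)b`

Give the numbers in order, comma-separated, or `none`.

1 → no match
2 → match
3 → no match
4 → no match
5 → no match

2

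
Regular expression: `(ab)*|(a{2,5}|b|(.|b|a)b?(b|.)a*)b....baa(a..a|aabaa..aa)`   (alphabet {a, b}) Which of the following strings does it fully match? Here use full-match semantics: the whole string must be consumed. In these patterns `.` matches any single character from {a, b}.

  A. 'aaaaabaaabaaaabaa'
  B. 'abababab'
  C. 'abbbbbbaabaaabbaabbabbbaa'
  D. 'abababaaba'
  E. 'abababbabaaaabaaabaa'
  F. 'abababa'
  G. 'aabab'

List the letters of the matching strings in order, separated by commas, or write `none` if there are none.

A → no match
B. 'abababab' → match
C → no match
D. 'abababaaba' → no match
E → match
F. 'abababa' → no match
G. 'aabab' → no match

B, E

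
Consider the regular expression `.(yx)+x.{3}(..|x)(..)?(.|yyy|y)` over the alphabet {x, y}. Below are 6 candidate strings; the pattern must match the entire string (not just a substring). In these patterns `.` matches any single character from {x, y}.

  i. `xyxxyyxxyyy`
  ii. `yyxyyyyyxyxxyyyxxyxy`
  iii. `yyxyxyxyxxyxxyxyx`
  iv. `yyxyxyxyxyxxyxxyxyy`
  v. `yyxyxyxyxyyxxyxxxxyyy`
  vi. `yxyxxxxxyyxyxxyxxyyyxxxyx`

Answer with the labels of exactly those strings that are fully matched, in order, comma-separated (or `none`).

i

i → match
ii → no match
iii → no match
iv → no match
v → no match
vi → no match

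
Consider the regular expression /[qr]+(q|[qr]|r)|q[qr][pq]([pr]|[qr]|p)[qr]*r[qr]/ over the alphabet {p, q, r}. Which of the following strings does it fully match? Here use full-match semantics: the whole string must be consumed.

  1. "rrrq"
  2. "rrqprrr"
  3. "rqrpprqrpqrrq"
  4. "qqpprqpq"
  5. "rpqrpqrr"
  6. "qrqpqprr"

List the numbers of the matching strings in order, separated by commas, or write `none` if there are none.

1 → match
2 → no match
3 → no match
4 → no match
5 → no match
6 → no match

1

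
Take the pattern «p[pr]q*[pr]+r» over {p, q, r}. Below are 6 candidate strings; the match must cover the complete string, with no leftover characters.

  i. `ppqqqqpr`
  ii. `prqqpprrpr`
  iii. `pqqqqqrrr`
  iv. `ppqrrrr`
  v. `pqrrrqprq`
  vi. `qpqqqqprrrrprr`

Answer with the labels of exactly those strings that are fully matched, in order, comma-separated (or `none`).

i. `ppqqqqpr` → match
ii. `prqqpprrpr` → match
iii. `pqqqqqrrr` → no match
iv. `ppqrrrr` → match
v. `pqrrrqprq` → no match — must end with `r`
vi → no match — must start with `p`

i, ii, iv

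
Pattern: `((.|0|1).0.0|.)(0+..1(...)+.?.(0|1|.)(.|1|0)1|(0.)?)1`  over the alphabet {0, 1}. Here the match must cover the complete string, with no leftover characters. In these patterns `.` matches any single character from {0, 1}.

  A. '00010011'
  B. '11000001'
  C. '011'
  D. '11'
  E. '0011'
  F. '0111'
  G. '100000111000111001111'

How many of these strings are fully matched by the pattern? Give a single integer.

A → match
B → match
C → no match
D → match
E → match
F → no match
G → match
Total matched: 5

5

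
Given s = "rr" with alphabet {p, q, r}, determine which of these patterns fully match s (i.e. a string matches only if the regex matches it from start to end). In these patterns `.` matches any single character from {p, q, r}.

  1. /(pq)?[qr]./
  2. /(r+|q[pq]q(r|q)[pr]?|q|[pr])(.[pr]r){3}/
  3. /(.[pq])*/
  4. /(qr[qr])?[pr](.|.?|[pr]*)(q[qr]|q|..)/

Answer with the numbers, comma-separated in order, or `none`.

1 → match
2 → no match
3 → no match
4 → no match

1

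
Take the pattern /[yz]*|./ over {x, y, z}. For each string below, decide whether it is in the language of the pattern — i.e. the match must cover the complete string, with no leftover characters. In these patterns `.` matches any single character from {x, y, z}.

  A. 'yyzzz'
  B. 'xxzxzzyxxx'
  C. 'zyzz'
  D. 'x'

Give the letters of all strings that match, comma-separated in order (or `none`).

A, C, D

A → match
B → no match
C → match
D → match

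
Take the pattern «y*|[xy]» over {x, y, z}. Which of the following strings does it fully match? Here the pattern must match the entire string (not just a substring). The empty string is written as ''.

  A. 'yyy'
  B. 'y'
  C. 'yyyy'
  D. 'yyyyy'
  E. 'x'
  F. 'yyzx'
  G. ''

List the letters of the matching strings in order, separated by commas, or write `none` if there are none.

A. 'yyy' → match
B. 'y' → match
C. 'yyyy' → match
D. 'yyyyy' → match
E. 'x' → match
F. 'yyzx' → no match
G. '' → match

A, B, C, D, E, G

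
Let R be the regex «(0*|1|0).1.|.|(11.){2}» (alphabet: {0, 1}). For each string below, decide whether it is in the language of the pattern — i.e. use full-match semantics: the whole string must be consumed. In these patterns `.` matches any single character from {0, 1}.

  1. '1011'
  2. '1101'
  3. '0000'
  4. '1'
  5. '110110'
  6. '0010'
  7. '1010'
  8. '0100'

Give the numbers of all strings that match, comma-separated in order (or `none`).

1, 4, 5, 6, 7

1 → match
2 → no match
3 → no match
4 → match
5 → match
6 → match
7 → match
8 → no match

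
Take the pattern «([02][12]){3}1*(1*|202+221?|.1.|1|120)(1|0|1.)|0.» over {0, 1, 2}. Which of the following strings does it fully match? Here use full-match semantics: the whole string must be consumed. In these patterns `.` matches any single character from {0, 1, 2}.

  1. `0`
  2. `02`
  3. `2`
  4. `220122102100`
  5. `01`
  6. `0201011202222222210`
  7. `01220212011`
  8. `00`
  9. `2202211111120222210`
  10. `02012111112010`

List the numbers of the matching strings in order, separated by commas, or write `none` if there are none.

1 → no match
2 → match
3 → no match
4 → no match
5 → match
6 → match
7 → match
8 → match
9 → match
10 → match

2, 5, 6, 7, 8, 9, 10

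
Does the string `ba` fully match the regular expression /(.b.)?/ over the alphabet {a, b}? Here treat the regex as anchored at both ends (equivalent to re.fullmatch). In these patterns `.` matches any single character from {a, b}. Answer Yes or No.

No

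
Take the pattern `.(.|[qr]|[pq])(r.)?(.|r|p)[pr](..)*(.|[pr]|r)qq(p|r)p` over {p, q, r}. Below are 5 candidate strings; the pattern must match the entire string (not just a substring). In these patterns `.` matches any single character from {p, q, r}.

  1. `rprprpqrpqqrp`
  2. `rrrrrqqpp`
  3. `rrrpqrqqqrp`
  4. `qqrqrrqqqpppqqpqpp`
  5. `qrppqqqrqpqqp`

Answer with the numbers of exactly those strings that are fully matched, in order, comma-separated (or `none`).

1, 2, 3

1 → match
2 → match
3 → match
4 → no match
5 → no match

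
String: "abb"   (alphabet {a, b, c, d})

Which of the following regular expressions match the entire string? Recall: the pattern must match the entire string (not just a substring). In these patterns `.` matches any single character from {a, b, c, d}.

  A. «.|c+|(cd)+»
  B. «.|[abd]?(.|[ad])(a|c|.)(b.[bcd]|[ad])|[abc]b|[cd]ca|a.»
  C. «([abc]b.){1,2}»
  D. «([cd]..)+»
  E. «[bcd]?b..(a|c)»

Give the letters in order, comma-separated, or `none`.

C

A → no match
B → no match
C → match
D → no match
E → no match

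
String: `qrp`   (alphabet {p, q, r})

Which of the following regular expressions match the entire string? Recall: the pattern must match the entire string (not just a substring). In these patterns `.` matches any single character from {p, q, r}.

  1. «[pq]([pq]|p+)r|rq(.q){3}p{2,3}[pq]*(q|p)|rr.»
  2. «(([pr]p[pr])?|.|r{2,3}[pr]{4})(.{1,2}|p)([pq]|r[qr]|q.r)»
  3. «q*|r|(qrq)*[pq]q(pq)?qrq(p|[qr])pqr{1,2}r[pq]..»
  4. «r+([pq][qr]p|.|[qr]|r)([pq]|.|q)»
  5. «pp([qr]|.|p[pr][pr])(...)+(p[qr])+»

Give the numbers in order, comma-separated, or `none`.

2

1 → no match
2 → match
3 → no match
4 → no match — must start with `r`
5 → no match — must start with `pp`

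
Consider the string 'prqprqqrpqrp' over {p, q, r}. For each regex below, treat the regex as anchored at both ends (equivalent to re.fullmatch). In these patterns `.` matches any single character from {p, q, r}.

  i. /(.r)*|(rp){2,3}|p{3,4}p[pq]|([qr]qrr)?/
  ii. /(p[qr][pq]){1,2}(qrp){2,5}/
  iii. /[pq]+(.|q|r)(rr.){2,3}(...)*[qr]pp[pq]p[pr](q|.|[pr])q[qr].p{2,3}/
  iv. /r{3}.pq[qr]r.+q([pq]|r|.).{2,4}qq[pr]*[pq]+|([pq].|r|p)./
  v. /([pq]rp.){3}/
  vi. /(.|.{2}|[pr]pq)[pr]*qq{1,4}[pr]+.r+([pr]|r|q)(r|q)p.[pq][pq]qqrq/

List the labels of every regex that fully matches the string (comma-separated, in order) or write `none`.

ii

i → no match
ii → match
iii → no match
iv → no match
v → no match
vi → no match — must end with 'qqrq'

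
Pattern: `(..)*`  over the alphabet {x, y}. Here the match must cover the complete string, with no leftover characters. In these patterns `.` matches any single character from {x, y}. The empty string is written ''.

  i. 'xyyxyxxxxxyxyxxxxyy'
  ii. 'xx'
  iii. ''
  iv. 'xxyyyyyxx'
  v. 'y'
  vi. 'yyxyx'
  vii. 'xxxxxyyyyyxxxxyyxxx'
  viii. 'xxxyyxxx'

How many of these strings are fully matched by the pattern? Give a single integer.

i → no match
ii. 'xx' → match
iii. '' → match
iv. 'xxyyyyyxx' → no match
v. 'y' → no match
vi. 'yyxyx' → no match
vii → no match
viii. 'xxxyyxxx' → match
Total matched: 3

3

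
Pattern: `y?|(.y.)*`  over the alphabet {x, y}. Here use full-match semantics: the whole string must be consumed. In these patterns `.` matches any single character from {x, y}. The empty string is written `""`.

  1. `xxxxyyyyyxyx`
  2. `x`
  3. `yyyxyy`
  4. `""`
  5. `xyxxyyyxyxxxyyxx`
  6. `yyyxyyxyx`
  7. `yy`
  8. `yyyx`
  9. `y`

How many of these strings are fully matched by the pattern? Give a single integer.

4

1 → no match
2 → no match
3 → match
4 → match
5 → no match
6 → match
7 → no match
8 → no match
9 → match
Total matched: 4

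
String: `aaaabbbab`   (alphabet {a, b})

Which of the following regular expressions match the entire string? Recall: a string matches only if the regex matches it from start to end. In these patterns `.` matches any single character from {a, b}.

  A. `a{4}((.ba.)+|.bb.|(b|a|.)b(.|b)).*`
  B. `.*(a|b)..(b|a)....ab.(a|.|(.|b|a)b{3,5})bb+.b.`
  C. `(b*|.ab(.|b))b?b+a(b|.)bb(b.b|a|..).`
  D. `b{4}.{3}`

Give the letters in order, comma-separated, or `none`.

A

A → match
B → no match
C → no match
D → no match — must start with `b`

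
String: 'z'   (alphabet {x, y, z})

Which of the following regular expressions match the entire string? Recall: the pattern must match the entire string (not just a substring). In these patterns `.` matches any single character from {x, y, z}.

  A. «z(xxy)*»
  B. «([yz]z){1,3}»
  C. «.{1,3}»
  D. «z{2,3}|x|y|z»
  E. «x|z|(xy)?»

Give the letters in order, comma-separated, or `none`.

A → match
B → no match
C → match
D → match
E → match

A, C, D, E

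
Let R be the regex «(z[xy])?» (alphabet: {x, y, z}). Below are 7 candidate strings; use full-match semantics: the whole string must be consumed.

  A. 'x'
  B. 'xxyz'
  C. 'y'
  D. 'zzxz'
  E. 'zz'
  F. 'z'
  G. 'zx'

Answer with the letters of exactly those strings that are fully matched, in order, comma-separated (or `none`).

G

A → no match
B → no match
C → no match
D → no match
E → no match
F → no match
G → match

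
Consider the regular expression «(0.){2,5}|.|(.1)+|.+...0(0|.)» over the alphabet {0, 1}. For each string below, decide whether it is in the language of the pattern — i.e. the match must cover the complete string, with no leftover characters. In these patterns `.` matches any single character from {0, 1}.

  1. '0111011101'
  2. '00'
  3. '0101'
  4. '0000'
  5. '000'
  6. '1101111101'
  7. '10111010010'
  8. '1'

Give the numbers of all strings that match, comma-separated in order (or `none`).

1 → match
2 → no match
3 → match
4 → match
5 → no match
6 → match
7 → no match
8 → match

1, 3, 4, 6, 8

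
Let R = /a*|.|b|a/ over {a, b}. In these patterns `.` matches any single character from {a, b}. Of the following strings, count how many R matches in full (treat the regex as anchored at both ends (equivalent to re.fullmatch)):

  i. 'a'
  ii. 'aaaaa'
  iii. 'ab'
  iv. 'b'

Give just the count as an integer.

i → match
ii → match
iii → no match
iv → match
Total matched: 3

3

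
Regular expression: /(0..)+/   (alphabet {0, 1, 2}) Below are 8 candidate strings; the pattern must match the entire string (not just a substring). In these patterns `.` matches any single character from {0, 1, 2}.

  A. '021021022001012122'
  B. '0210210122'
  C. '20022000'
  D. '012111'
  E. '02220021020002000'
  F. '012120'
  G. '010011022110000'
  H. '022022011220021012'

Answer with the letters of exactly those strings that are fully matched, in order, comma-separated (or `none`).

none

A → no match
B. '0210210122' → no match
C. '20022000' → no match — must start with '0'
D. '012111' → no match
E → no match
F. '012120' → no match
G → no match
H → no match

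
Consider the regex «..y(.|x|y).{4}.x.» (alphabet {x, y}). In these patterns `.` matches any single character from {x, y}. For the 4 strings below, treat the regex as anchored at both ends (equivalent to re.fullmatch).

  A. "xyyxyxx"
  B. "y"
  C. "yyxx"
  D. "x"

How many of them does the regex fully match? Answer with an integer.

A → no match
B → no match
C → no match
D → no match
Total matched: 0

0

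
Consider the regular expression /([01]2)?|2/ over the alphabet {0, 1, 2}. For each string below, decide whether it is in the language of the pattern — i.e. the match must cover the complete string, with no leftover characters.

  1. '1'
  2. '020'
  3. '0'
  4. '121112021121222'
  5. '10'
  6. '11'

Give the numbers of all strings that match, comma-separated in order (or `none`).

none

1 → no match
2 → no match
3 → no match
4 → no match
5 → no match
6 → no match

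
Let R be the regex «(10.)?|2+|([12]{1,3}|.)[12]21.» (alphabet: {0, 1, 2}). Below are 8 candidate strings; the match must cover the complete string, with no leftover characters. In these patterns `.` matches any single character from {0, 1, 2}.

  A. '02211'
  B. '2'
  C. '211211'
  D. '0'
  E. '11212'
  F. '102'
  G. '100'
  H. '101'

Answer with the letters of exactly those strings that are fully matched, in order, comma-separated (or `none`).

A → match
B → match
C → match
D → no match
E → match
F → match
G → match
H → match

A, B, C, E, F, G, H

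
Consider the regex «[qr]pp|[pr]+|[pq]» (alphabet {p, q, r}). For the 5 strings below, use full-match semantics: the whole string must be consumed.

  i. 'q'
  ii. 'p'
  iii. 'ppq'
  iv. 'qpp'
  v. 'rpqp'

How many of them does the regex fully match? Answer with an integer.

3

i → match
ii → match
iii → no match
iv → match
v → no match
Total matched: 3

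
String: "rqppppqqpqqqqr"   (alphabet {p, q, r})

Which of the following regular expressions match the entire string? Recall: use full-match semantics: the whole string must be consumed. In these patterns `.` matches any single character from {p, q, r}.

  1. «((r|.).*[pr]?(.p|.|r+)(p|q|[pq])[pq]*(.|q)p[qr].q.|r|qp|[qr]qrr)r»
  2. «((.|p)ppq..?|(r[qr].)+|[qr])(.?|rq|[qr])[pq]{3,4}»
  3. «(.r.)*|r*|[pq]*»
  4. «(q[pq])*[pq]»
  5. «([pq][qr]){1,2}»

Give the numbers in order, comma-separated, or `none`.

1 → match
2 → no match
3 → no match
4 → no match
5 → no match

1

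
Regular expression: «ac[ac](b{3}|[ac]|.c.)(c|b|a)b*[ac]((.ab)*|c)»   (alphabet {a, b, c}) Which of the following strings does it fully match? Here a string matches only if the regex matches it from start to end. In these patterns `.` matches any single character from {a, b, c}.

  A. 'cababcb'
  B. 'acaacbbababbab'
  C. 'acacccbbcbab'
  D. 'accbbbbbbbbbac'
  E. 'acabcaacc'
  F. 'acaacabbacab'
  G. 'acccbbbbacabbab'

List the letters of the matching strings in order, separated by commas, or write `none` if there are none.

A. 'cababcb' → no match — must start with 'ac'
B → match
C. 'acacccbbcbab' → match
D → match
E. 'acabcaacc' → match
F. 'acaacabbacab' → match
G → match

B, C, D, E, F, G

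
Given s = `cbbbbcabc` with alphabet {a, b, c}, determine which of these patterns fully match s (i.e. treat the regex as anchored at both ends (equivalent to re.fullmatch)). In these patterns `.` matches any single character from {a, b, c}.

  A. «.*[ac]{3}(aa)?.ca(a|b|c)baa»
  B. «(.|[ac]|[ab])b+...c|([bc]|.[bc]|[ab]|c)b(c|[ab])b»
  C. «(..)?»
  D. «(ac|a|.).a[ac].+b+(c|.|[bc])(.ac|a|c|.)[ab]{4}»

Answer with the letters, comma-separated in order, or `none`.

B

A → no match — must end with `baa`
B → match
C → no match
D → no match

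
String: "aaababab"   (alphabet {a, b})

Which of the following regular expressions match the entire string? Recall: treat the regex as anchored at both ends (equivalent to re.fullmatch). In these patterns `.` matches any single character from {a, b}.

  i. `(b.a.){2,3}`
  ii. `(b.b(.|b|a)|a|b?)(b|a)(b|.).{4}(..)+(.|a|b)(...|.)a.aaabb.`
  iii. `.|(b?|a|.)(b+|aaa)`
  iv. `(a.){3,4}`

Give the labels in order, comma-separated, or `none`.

iv

i → no match — must start with "b"
ii → no match
iii → no match
iv → match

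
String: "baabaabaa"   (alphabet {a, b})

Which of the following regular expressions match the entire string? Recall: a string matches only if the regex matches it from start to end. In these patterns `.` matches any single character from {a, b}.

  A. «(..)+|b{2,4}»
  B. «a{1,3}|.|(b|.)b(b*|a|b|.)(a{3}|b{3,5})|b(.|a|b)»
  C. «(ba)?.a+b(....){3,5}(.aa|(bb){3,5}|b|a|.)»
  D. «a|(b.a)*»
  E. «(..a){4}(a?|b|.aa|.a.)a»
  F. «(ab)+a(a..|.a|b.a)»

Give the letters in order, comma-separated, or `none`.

A → no match
B → no match
C → no match
D → match
E → no match
F → no match — must start with "ab"

D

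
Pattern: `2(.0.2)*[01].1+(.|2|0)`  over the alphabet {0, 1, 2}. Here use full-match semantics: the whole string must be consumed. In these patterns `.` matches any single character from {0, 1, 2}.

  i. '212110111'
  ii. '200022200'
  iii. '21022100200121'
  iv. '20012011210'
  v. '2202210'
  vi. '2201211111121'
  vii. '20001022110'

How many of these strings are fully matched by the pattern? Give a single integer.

i. '212110111' → no match
ii. '200022200' → no match
iii → no match
iv. '20012011210' → no match
v. '2202210' → no match
vi → no match
vii. '20001022110' → no match
Total matched: 0

0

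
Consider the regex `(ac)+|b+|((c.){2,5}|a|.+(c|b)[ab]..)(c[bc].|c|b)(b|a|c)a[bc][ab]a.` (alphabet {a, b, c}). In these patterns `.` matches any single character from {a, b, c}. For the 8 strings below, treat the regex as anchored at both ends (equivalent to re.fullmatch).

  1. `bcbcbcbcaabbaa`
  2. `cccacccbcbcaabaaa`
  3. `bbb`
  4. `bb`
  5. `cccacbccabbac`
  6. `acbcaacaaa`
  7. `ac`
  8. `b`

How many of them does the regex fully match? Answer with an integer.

1 → match
2 → match
3 → match
4 → match
5 → match
6 → match
7 → match
8 → match
Total matched: 8

8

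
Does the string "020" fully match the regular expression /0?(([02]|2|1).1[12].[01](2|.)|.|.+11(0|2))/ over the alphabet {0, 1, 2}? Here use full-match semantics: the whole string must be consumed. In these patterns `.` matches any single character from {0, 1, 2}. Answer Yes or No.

No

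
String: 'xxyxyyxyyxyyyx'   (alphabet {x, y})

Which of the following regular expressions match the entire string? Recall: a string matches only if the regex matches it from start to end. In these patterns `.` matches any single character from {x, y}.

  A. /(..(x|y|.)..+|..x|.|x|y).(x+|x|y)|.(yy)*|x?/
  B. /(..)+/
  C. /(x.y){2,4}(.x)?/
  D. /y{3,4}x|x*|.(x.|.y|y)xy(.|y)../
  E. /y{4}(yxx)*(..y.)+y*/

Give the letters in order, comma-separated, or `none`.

A → match
B → match
C → match
D → no match
E → no match — must start with 'y'

A, B, C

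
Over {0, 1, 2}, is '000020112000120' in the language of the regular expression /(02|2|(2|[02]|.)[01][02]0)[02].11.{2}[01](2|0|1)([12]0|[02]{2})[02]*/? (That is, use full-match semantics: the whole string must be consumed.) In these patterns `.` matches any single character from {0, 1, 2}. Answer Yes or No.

No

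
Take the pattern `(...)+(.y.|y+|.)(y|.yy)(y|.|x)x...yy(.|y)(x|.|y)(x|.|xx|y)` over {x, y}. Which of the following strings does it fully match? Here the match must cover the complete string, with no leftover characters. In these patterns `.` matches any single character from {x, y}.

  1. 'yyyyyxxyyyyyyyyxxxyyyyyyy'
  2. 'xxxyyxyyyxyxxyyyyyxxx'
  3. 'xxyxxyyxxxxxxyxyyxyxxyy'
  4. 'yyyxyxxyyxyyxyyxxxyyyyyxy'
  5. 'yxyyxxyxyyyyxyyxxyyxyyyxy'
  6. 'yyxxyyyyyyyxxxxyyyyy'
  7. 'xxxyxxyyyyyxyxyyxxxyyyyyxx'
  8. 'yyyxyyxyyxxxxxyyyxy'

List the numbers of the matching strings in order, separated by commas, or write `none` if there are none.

1 → match
2 → match
3 → no match
4 → match
5 → match
6 → match
7 → match
8 → match

1, 2, 4, 5, 6, 7, 8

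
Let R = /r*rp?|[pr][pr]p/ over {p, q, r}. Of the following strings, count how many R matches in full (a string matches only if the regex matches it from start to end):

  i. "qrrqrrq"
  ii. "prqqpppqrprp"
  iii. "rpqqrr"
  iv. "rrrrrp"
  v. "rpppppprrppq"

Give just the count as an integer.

i. "qrrqrrq" → no match
ii. "prqqpppqrprp" → no match
iii. "rpqqrr" → no match
iv. "rrrrrp" → match
v. "rpppppprrppq" → no match
Total matched: 1

1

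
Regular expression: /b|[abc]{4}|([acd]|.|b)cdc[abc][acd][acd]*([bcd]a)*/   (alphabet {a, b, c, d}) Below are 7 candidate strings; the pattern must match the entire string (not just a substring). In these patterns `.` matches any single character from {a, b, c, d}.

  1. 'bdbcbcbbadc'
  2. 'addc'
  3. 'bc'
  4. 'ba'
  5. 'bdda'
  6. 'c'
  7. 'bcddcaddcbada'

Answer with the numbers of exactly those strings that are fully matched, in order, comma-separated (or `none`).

none

1 → no match
2 → no match
3 → no match
4 → no match
5 → no match
6 → no match
7 → no match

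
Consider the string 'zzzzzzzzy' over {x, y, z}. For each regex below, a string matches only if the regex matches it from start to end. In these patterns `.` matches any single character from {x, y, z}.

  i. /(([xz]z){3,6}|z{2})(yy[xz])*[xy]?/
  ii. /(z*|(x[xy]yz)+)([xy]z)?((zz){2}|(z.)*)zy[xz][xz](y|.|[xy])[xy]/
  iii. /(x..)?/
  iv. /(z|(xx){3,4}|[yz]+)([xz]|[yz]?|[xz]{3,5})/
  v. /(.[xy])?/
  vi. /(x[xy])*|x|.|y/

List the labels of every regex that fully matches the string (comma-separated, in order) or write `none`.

i, iv

i → match
ii → no match
iii → no match
iv → match
v → no match
vi → no match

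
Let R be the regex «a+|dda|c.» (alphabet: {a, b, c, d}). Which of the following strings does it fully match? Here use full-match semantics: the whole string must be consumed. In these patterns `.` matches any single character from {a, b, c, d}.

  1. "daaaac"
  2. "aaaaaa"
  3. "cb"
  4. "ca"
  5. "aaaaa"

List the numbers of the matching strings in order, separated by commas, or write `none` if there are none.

2, 3, 4, 5

1. "daaaac" → no match
2. "aaaaaa" → match
3. "cb" → match
4. "ca" → match
5. "aaaaa" → match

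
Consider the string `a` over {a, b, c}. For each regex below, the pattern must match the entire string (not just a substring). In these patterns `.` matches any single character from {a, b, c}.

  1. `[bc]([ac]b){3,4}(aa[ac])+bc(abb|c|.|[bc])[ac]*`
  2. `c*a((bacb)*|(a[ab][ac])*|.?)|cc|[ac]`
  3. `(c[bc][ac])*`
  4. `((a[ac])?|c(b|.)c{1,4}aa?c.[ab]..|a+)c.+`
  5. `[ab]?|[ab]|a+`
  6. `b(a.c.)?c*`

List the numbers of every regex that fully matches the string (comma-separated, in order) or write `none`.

1 → no match
2 → match
3 → no match
4 → no match
5 → match
6 → no match — must start with `b`

2, 5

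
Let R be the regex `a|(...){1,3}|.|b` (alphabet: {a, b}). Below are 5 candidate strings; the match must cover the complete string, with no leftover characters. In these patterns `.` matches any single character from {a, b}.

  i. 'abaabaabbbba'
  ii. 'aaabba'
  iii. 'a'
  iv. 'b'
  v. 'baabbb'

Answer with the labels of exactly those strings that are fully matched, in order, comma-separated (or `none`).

i → no match
ii → match
iii → match
iv → match
v → match

ii, iii, iv, v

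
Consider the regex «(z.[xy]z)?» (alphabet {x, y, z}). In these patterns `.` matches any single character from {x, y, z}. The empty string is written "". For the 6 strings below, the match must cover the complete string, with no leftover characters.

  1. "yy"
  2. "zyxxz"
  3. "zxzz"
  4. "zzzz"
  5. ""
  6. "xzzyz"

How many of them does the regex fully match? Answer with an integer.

1

1 → no match
2 → no match
3 → no match
4 → no match
5 → match
6 → no match
Total matched: 1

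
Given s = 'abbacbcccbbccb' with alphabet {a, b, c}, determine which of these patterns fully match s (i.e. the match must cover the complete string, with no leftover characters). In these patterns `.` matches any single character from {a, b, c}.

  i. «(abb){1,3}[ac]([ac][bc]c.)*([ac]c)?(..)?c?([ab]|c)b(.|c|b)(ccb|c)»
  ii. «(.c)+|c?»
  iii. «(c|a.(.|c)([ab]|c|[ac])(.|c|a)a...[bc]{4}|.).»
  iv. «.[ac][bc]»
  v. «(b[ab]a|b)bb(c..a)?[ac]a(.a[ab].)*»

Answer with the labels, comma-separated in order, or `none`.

i → match
ii → no match
iii → no match
iv → no match
v → no match — must start with 'b'

i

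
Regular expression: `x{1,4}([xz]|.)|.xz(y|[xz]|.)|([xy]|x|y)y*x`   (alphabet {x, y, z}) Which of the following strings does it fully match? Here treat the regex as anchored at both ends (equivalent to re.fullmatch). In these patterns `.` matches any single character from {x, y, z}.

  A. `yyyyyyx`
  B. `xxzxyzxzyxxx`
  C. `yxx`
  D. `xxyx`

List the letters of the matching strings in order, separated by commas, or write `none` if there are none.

A. `yyyyyyx` → match
B. `xxzxyzxzyxxx` → no match
C. `yxx` → no match
D. `xxyx` → no match

A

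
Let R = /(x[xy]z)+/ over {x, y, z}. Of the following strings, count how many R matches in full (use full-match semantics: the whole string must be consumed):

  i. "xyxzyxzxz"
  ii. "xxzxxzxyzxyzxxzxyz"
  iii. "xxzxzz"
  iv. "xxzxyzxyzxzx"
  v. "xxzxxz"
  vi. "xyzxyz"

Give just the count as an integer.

3

i → no match
ii → match
iii → no match
iv → no match — must end with "z"
v → match
vi → match
Total matched: 3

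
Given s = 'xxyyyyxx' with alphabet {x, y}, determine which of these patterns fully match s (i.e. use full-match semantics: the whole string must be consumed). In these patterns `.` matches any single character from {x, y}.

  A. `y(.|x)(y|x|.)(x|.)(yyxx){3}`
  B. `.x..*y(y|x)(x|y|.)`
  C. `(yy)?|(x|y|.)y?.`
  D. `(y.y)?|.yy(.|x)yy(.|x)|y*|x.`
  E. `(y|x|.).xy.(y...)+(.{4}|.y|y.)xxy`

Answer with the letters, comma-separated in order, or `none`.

B

A → no match — must start with 'y'
B → match
C → no match
D → no match
E → no match — must end with 'xxy'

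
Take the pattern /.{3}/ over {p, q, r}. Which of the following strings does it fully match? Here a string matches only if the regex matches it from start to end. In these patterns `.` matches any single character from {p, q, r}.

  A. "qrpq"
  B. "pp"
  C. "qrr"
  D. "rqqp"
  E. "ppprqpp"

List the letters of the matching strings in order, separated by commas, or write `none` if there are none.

C

A. "qrpq" → no match
B. "pp" → no match
C. "qrr" → match
D. "rqqp" → no match
E. "ppprqpp" → no match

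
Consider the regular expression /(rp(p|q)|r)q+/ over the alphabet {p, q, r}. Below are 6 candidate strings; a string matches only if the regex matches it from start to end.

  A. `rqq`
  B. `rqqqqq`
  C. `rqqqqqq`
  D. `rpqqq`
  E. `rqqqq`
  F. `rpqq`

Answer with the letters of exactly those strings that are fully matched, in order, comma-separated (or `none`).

A. `rqq` → match
B. `rqqqqq` → match
C. `rqqqqqq` → match
D. `rpqqq` → match
E. `rqqqq` → match
F. `rpqq` → match

A, B, C, D, E, F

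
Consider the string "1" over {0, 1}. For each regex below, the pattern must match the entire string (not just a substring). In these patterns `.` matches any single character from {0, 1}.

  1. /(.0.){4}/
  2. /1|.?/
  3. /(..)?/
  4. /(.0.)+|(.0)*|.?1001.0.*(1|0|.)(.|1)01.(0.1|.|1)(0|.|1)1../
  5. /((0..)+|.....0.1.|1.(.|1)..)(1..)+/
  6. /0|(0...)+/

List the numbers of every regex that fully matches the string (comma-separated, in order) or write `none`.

2

1 → no match
2 → match
3 → no match
4 → no match
5 → no match
6 → no match — must start with "0"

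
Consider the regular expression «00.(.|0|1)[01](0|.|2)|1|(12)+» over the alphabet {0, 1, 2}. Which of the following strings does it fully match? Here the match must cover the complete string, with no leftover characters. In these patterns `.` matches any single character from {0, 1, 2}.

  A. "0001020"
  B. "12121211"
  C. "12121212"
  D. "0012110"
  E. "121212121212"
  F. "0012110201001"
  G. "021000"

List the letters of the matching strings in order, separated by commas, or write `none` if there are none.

C, E

A → no match
B → no match
C → match
D → no match
E → match
F → no match
G → no match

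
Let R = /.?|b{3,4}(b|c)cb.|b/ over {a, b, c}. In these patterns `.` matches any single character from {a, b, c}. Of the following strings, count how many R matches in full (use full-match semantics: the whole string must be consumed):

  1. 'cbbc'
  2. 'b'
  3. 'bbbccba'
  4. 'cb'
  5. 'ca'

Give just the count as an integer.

2

1 → no match
2 → match
3 → match
4 → no match
5 → no match
Total matched: 2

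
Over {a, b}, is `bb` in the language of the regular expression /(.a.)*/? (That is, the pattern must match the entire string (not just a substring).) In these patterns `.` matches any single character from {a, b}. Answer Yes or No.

No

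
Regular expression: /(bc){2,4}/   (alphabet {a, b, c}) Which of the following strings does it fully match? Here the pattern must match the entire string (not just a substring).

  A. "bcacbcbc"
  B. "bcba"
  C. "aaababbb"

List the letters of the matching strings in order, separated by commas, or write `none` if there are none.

A → no match
B → no match — must end with "bc"
C → no match — must start with "bc"

none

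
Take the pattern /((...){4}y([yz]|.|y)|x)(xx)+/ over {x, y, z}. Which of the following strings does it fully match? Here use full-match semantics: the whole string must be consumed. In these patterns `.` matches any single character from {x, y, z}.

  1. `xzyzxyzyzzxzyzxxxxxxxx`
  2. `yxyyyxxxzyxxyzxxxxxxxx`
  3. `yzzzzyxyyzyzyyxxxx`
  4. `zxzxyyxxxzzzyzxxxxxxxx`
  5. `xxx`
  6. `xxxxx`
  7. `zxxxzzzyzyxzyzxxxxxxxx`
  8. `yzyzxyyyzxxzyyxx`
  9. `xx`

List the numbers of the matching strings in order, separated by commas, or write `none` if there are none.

1 → match
2 → match
3 → match
4 → match
5 → match
6 → match
7 → match
8 → match
9 → no match

1, 2, 3, 4, 5, 6, 7, 8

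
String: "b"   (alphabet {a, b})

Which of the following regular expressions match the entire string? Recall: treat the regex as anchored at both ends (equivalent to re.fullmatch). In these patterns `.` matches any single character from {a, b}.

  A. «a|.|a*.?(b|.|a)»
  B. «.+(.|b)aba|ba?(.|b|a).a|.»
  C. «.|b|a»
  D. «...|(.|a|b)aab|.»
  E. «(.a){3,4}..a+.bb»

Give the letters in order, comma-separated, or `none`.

A, B, C, D

A → match
B → match
C → match
D → match
E → no match — must end with "bb"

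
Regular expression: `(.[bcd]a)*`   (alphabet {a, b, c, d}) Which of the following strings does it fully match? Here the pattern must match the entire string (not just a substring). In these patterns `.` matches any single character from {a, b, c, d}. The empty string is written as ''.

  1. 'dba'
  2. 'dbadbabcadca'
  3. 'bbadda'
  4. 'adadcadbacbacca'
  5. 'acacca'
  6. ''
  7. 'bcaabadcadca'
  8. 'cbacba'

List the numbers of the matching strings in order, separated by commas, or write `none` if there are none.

1 → match
2 → match
3 → match
4 → match
5 → match
6 → match
7 → match
8 → match

1, 2, 3, 4, 5, 6, 7, 8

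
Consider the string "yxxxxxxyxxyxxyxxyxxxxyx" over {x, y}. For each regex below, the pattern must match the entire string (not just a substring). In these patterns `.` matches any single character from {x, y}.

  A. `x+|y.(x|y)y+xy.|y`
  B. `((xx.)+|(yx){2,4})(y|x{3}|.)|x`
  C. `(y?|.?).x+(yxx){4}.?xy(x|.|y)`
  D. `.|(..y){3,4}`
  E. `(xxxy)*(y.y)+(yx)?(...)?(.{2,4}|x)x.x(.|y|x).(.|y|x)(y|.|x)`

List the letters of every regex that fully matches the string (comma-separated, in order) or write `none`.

A → no match
B → no match
C → match
D → no match
E → no match

C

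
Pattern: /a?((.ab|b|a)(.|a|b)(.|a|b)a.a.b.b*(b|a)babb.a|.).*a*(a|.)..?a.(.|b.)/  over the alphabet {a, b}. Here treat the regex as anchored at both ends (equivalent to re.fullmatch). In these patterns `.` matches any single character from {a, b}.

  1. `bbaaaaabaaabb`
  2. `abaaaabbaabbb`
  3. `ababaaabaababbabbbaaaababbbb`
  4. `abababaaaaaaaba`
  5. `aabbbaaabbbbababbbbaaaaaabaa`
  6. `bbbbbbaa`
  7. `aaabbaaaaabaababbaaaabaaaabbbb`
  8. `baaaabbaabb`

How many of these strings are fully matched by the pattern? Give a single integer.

1 → match
2 → match
3 → no match
4 → match
5 → no match
6 → no match
7 → no match
8 → match
Total matched: 4

4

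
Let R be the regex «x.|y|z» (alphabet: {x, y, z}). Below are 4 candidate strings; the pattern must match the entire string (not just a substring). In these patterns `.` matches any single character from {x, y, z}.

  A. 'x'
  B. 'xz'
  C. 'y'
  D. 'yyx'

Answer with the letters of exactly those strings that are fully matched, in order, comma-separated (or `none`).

A. 'x' → no match
B. 'xz' → match
C. 'y' → match
D. 'yyx' → no match

B, C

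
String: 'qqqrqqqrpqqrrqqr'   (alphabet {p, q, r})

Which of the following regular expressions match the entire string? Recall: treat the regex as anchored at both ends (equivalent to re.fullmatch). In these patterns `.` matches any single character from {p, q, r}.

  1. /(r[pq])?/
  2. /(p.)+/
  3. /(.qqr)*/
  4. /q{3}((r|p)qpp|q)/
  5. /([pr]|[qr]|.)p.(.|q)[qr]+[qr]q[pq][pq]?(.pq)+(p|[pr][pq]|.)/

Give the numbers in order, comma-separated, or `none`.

3

1 → no match
2 → no match — must start with 'p'
3 → match
4 → no match
5 → no match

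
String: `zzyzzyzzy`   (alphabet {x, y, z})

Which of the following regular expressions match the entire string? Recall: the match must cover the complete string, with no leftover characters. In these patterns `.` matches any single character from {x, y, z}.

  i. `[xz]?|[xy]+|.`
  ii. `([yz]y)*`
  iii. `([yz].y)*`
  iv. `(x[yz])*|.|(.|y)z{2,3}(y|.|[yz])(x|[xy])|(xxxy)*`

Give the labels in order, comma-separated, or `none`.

i → no match
ii → no match
iii → match
iv → no match

iii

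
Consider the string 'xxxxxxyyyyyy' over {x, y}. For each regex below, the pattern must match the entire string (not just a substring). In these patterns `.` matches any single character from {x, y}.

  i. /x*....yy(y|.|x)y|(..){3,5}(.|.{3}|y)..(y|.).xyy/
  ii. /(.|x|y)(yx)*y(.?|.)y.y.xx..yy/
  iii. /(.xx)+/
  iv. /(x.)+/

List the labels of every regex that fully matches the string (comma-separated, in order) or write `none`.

i → match
ii → no match
iii → no match — must end with 'xx'
iv → no match

i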